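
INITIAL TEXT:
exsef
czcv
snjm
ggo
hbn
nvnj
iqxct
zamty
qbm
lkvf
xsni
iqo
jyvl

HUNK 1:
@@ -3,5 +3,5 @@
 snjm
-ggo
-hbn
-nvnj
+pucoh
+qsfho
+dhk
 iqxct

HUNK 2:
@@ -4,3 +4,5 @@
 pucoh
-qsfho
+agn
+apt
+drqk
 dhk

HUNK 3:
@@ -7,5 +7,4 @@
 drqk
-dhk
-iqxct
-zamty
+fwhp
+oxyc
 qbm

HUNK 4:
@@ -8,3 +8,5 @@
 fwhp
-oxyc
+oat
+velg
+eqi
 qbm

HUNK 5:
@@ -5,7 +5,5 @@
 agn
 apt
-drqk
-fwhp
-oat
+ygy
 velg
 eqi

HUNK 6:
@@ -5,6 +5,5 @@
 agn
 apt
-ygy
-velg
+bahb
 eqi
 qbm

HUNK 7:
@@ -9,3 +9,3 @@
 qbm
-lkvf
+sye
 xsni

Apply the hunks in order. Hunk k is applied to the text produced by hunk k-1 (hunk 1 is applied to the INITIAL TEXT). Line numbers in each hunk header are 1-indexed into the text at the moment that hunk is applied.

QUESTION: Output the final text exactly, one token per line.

Hunk 1: at line 3 remove [ggo,hbn,nvnj] add [pucoh,qsfho,dhk] -> 13 lines: exsef czcv snjm pucoh qsfho dhk iqxct zamty qbm lkvf xsni iqo jyvl
Hunk 2: at line 4 remove [qsfho] add [agn,apt,drqk] -> 15 lines: exsef czcv snjm pucoh agn apt drqk dhk iqxct zamty qbm lkvf xsni iqo jyvl
Hunk 3: at line 7 remove [dhk,iqxct,zamty] add [fwhp,oxyc] -> 14 lines: exsef czcv snjm pucoh agn apt drqk fwhp oxyc qbm lkvf xsni iqo jyvl
Hunk 4: at line 8 remove [oxyc] add [oat,velg,eqi] -> 16 lines: exsef czcv snjm pucoh agn apt drqk fwhp oat velg eqi qbm lkvf xsni iqo jyvl
Hunk 5: at line 5 remove [drqk,fwhp,oat] add [ygy] -> 14 lines: exsef czcv snjm pucoh agn apt ygy velg eqi qbm lkvf xsni iqo jyvl
Hunk 6: at line 5 remove [ygy,velg] add [bahb] -> 13 lines: exsef czcv snjm pucoh agn apt bahb eqi qbm lkvf xsni iqo jyvl
Hunk 7: at line 9 remove [lkvf] add [sye] -> 13 lines: exsef czcv snjm pucoh agn apt bahb eqi qbm sye xsni iqo jyvl

Answer: exsef
czcv
snjm
pucoh
agn
apt
bahb
eqi
qbm
sye
xsni
iqo
jyvl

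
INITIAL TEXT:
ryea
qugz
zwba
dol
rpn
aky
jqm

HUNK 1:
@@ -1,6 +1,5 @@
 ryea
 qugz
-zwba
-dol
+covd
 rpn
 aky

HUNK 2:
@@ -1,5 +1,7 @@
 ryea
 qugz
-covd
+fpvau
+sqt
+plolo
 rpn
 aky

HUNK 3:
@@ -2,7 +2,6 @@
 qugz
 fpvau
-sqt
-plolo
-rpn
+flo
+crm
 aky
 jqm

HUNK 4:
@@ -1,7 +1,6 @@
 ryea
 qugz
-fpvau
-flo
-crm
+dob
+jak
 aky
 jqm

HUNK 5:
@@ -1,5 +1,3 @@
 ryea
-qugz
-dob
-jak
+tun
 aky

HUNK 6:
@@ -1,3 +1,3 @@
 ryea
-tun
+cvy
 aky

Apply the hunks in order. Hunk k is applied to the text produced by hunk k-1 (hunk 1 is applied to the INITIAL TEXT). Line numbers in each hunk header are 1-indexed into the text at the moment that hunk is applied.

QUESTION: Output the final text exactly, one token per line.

Hunk 1: at line 1 remove [zwba,dol] add [covd] -> 6 lines: ryea qugz covd rpn aky jqm
Hunk 2: at line 1 remove [covd] add [fpvau,sqt,plolo] -> 8 lines: ryea qugz fpvau sqt plolo rpn aky jqm
Hunk 3: at line 2 remove [sqt,plolo,rpn] add [flo,crm] -> 7 lines: ryea qugz fpvau flo crm aky jqm
Hunk 4: at line 1 remove [fpvau,flo,crm] add [dob,jak] -> 6 lines: ryea qugz dob jak aky jqm
Hunk 5: at line 1 remove [qugz,dob,jak] add [tun] -> 4 lines: ryea tun aky jqm
Hunk 6: at line 1 remove [tun] add [cvy] -> 4 lines: ryea cvy aky jqm

Answer: ryea
cvy
aky
jqm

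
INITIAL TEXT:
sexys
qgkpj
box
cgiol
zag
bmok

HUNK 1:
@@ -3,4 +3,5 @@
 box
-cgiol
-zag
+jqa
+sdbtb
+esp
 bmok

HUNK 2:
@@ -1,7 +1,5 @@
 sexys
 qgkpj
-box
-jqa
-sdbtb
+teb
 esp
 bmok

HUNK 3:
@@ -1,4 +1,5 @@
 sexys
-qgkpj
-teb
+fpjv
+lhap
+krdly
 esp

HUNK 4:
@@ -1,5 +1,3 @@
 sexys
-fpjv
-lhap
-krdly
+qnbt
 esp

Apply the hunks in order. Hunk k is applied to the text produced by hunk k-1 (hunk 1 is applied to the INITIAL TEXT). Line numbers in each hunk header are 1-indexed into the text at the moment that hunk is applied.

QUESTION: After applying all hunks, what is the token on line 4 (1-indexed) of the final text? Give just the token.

Hunk 1: at line 3 remove [cgiol,zag] add [jqa,sdbtb,esp] -> 7 lines: sexys qgkpj box jqa sdbtb esp bmok
Hunk 2: at line 1 remove [box,jqa,sdbtb] add [teb] -> 5 lines: sexys qgkpj teb esp bmok
Hunk 3: at line 1 remove [qgkpj,teb] add [fpjv,lhap,krdly] -> 6 lines: sexys fpjv lhap krdly esp bmok
Hunk 4: at line 1 remove [fpjv,lhap,krdly] add [qnbt] -> 4 lines: sexys qnbt esp bmok
Final line 4: bmok

Answer: bmok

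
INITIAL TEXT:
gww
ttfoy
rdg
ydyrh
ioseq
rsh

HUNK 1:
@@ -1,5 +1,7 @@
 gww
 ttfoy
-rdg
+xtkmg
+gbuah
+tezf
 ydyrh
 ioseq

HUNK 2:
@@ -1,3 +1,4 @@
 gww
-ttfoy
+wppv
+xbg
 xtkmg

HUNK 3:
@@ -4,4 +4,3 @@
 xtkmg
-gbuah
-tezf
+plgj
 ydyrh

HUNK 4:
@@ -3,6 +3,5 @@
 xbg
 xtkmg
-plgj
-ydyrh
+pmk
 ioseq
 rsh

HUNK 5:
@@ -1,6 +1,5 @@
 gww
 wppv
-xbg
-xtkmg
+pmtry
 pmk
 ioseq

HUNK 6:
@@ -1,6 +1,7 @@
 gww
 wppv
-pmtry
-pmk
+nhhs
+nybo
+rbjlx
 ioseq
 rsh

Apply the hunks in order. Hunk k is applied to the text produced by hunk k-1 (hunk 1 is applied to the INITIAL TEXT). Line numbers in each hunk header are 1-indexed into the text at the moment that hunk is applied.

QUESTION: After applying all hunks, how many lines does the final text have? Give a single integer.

Answer: 7

Derivation:
Hunk 1: at line 1 remove [rdg] add [xtkmg,gbuah,tezf] -> 8 lines: gww ttfoy xtkmg gbuah tezf ydyrh ioseq rsh
Hunk 2: at line 1 remove [ttfoy] add [wppv,xbg] -> 9 lines: gww wppv xbg xtkmg gbuah tezf ydyrh ioseq rsh
Hunk 3: at line 4 remove [gbuah,tezf] add [plgj] -> 8 lines: gww wppv xbg xtkmg plgj ydyrh ioseq rsh
Hunk 4: at line 3 remove [plgj,ydyrh] add [pmk] -> 7 lines: gww wppv xbg xtkmg pmk ioseq rsh
Hunk 5: at line 1 remove [xbg,xtkmg] add [pmtry] -> 6 lines: gww wppv pmtry pmk ioseq rsh
Hunk 6: at line 1 remove [pmtry,pmk] add [nhhs,nybo,rbjlx] -> 7 lines: gww wppv nhhs nybo rbjlx ioseq rsh
Final line count: 7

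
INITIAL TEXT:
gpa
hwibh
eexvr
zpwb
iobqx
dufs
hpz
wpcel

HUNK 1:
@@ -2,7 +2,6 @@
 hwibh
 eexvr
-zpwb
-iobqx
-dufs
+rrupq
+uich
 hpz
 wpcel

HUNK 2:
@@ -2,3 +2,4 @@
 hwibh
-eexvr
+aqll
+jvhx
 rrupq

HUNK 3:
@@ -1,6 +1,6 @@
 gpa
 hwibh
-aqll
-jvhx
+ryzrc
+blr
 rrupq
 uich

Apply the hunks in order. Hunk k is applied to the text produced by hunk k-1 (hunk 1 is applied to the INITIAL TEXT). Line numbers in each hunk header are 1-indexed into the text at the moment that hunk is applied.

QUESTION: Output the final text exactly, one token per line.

Hunk 1: at line 2 remove [zpwb,iobqx,dufs] add [rrupq,uich] -> 7 lines: gpa hwibh eexvr rrupq uich hpz wpcel
Hunk 2: at line 2 remove [eexvr] add [aqll,jvhx] -> 8 lines: gpa hwibh aqll jvhx rrupq uich hpz wpcel
Hunk 3: at line 1 remove [aqll,jvhx] add [ryzrc,blr] -> 8 lines: gpa hwibh ryzrc blr rrupq uich hpz wpcel

Answer: gpa
hwibh
ryzrc
blr
rrupq
uich
hpz
wpcel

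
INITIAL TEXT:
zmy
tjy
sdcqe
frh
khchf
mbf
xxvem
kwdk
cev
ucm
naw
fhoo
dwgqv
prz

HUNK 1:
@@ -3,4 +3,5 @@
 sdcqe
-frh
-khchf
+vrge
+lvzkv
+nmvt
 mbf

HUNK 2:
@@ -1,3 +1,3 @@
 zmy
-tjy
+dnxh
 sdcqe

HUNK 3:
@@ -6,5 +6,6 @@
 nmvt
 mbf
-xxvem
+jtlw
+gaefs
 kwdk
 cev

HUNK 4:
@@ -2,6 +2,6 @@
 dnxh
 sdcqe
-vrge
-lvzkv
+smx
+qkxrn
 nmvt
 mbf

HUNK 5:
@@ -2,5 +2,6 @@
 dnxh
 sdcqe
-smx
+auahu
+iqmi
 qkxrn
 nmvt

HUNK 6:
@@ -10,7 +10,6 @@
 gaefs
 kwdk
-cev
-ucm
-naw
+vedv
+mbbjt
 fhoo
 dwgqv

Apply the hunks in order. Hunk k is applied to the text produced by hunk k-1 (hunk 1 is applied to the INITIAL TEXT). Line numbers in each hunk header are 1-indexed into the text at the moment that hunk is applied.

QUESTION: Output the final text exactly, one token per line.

Hunk 1: at line 3 remove [frh,khchf] add [vrge,lvzkv,nmvt] -> 15 lines: zmy tjy sdcqe vrge lvzkv nmvt mbf xxvem kwdk cev ucm naw fhoo dwgqv prz
Hunk 2: at line 1 remove [tjy] add [dnxh] -> 15 lines: zmy dnxh sdcqe vrge lvzkv nmvt mbf xxvem kwdk cev ucm naw fhoo dwgqv prz
Hunk 3: at line 6 remove [xxvem] add [jtlw,gaefs] -> 16 lines: zmy dnxh sdcqe vrge lvzkv nmvt mbf jtlw gaefs kwdk cev ucm naw fhoo dwgqv prz
Hunk 4: at line 2 remove [vrge,lvzkv] add [smx,qkxrn] -> 16 lines: zmy dnxh sdcqe smx qkxrn nmvt mbf jtlw gaefs kwdk cev ucm naw fhoo dwgqv prz
Hunk 5: at line 2 remove [smx] add [auahu,iqmi] -> 17 lines: zmy dnxh sdcqe auahu iqmi qkxrn nmvt mbf jtlw gaefs kwdk cev ucm naw fhoo dwgqv prz
Hunk 6: at line 10 remove [cev,ucm,naw] add [vedv,mbbjt] -> 16 lines: zmy dnxh sdcqe auahu iqmi qkxrn nmvt mbf jtlw gaefs kwdk vedv mbbjt fhoo dwgqv prz

Answer: zmy
dnxh
sdcqe
auahu
iqmi
qkxrn
nmvt
mbf
jtlw
gaefs
kwdk
vedv
mbbjt
fhoo
dwgqv
prz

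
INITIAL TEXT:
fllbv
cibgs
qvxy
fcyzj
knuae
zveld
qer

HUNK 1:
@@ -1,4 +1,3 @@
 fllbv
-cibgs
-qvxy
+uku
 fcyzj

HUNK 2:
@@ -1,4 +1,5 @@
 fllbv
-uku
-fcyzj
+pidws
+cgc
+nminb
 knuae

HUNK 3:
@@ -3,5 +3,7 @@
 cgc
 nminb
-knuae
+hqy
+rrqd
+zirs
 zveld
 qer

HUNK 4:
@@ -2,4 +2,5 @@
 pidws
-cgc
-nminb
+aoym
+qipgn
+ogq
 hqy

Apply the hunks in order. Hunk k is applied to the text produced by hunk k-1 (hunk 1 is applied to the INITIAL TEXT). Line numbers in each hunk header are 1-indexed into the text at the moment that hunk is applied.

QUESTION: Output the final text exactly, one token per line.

Hunk 1: at line 1 remove [cibgs,qvxy] add [uku] -> 6 lines: fllbv uku fcyzj knuae zveld qer
Hunk 2: at line 1 remove [uku,fcyzj] add [pidws,cgc,nminb] -> 7 lines: fllbv pidws cgc nminb knuae zveld qer
Hunk 3: at line 3 remove [knuae] add [hqy,rrqd,zirs] -> 9 lines: fllbv pidws cgc nminb hqy rrqd zirs zveld qer
Hunk 4: at line 2 remove [cgc,nminb] add [aoym,qipgn,ogq] -> 10 lines: fllbv pidws aoym qipgn ogq hqy rrqd zirs zveld qer

Answer: fllbv
pidws
aoym
qipgn
ogq
hqy
rrqd
zirs
zveld
qer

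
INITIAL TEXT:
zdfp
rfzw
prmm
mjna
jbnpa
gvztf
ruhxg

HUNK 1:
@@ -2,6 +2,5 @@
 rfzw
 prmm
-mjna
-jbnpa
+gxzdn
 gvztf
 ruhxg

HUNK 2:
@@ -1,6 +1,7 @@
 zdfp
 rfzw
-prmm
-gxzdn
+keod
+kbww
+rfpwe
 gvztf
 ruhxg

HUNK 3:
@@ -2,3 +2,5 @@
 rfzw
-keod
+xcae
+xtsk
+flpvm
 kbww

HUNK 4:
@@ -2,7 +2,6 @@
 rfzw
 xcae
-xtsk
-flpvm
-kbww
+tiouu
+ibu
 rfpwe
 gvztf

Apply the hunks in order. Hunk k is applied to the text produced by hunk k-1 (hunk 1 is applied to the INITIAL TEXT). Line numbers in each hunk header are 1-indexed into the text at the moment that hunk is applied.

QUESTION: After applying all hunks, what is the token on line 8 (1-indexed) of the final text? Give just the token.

Answer: ruhxg

Derivation:
Hunk 1: at line 2 remove [mjna,jbnpa] add [gxzdn] -> 6 lines: zdfp rfzw prmm gxzdn gvztf ruhxg
Hunk 2: at line 1 remove [prmm,gxzdn] add [keod,kbww,rfpwe] -> 7 lines: zdfp rfzw keod kbww rfpwe gvztf ruhxg
Hunk 3: at line 2 remove [keod] add [xcae,xtsk,flpvm] -> 9 lines: zdfp rfzw xcae xtsk flpvm kbww rfpwe gvztf ruhxg
Hunk 4: at line 2 remove [xtsk,flpvm,kbww] add [tiouu,ibu] -> 8 lines: zdfp rfzw xcae tiouu ibu rfpwe gvztf ruhxg
Final line 8: ruhxg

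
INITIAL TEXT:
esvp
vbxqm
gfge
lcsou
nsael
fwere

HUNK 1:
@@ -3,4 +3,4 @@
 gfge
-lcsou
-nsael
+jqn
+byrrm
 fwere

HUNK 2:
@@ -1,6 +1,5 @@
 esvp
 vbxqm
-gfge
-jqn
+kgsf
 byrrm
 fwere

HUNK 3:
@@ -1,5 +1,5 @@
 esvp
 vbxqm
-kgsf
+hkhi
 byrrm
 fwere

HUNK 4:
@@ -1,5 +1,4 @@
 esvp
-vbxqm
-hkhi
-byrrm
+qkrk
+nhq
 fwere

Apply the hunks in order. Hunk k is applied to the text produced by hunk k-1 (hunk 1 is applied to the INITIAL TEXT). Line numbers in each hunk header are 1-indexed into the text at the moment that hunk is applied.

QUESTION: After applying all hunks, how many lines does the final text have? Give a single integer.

Answer: 4

Derivation:
Hunk 1: at line 3 remove [lcsou,nsael] add [jqn,byrrm] -> 6 lines: esvp vbxqm gfge jqn byrrm fwere
Hunk 2: at line 1 remove [gfge,jqn] add [kgsf] -> 5 lines: esvp vbxqm kgsf byrrm fwere
Hunk 3: at line 1 remove [kgsf] add [hkhi] -> 5 lines: esvp vbxqm hkhi byrrm fwere
Hunk 4: at line 1 remove [vbxqm,hkhi,byrrm] add [qkrk,nhq] -> 4 lines: esvp qkrk nhq fwere
Final line count: 4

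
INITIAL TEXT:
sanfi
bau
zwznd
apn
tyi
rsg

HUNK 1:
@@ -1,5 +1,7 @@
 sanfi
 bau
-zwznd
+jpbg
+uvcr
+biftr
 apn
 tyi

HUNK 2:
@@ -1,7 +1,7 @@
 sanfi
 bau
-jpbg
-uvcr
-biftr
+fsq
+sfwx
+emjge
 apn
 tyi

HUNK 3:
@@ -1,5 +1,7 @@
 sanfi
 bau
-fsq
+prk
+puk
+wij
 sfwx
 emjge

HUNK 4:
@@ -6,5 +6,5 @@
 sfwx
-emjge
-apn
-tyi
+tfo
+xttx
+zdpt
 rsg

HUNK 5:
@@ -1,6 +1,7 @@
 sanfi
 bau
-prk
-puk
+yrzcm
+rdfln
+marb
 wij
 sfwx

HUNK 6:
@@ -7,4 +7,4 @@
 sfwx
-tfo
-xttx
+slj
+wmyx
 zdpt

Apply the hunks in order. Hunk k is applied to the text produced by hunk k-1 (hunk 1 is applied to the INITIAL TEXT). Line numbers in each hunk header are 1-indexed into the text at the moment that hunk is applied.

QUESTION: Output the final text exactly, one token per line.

Hunk 1: at line 1 remove [zwznd] add [jpbg,uvcr,biftr] -> 8 lines: sanfi bau jpbg uvcr biftr apn tyi rsg
Hunk 2: at line 1 remove [jpbg,uvcr,biftr] add [fsq,sfwx,emjge] -> 8 lines: sanfi bau fsq sfwx emjge apn tyi rsg
Hunk 3: at line 1 remove [fsq] add [prk,puk,wij] -> 10 lines: sanfi bau prk puk wij sfwx emjge apn tyi rsg
Hunk 4: at line 6 remove [emjge,apn,tyi] add [tfo,xttx,zdpt] -> 10 lines: sanfi bau prk puk wij sfwx tfo xttx zdpt rsg
Hunk 5: at line 1 remove [prk,puk] add [yrzcm,rdfln,marb] -> 11 lines: sanfi bau yrzcm rdfln marb wij sfwx tfo xttx zdpt rsg
Hunk 6: at line 7 remove [tfo,xttx] add [slj,wmyx] -> 11 lines: sanfi bau yrzcm rdfln marb wij sfwx slj wmyx zdpt rsg

Answer: sanfi
bau
yrzcm
rdfln
marb
wij
sfwx
slj
wmyx
zdpt
rsg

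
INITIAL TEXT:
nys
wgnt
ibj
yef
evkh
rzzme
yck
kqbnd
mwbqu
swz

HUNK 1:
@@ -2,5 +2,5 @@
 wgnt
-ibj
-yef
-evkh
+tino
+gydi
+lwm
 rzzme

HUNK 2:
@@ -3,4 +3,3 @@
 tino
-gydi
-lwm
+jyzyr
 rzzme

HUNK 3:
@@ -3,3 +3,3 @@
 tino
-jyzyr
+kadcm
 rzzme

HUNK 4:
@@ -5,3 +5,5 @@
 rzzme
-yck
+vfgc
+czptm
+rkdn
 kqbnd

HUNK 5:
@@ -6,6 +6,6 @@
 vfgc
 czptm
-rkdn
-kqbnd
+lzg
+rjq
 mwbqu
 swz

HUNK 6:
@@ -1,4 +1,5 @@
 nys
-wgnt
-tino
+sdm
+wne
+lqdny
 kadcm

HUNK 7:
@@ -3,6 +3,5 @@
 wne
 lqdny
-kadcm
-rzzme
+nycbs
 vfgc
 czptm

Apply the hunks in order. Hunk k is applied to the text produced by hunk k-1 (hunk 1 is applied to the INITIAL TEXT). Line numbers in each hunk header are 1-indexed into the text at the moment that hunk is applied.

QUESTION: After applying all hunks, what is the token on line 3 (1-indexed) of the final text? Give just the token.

Answer: wne

Derivation:
Hunk 1: at line 2 remove [ibj,yef,evkh] add [tino,gydi,lwm] -> 10 lines: nys wgnt tino gydi lwm rzzme yck kqbnd mwbqu swz
Hunk 2: at line 3 remove [gydi,lwm] add [jyzyr] -> 9 lines: nys wgnt tino jyzyr rzzme yck kqbnd mwbqu swz
Hunk 3: at line 3 remove [jyzyr] add [kadcm] -> 9 lines: nys wgnt tino kadcm rzzme yck kqbnd mwbqu swz
Hunk 4: at line 5 remove [yck] add [vfgc,czptm,rkdn] -> 11 lines: nys wgnt tino kadcm rzzme vfgc czptm rkdn kqbnd mwbqu swz
Hunk 5: at line 6 remove [rkdn,kqbnd] add [lzg,rjq] -> 11 lines: nys wgnt tino kadcm rzzme vfgc czptm lzg rjq mwbqu swz
Hunk 6: at line 1 remove [wgnt,tino] add [sdm,wne,lqdny] -> 12 lines: nys sdm wne lqdny kadcm rzzme vfgc czptm lzg rjq mwbqu swz
Hunk 7: at line 3 remove [kadcm,rzzme] add [nycbs] -> 11 lines: nys sdm wne lqdny nycbs vfgc czptm lzg rjq mwbqu swz
Final line 3: wne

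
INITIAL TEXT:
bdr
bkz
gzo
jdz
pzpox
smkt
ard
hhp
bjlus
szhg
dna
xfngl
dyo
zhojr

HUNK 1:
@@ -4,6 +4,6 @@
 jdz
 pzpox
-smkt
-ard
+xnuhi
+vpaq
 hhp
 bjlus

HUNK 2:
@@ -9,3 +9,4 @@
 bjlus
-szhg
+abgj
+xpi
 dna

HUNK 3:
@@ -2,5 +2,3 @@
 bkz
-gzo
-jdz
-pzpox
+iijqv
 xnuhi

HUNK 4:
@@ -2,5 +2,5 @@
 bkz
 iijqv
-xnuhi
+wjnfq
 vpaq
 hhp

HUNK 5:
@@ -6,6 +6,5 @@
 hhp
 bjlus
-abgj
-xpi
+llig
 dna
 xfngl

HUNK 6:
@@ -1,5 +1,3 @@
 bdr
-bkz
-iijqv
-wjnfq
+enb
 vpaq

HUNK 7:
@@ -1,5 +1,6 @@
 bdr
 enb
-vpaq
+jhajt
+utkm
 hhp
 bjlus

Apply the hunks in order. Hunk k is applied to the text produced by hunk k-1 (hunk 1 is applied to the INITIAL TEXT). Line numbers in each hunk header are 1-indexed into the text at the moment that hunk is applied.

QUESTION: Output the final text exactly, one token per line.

Hunk 1: at line 4 remove [smkt,ard] add [xnuhi,vpaq] -> 14 lines: bdr bkz gzo jdz pzpox xnuhi vpaq hhp bjlus szhg dna xfngl dyo zhojr
Hunk 2: at line 9 remove [szhg] add [abgj,xpi] -> 15 lines: bdr bkz gzo jdz pzpox xnuhi vpaq hhp bjlus abgj xpi dna xfngl dyo zhojr
Hunk 3: at line 2 remove [gzo,jdz,pzpox] add [iijqv] -> 13 lines: bdr bkz iijqv xnuhi vpaq hhp bjlus abgj xpi dna xfngl dyo zhojr
Hunk 4: at line 2 remove [xnuhi] add [wjnfq] -> 13 lines: bdr bkz iijqv wjnfq vpaq hhp bjlus abgj xpi dna xfngl dyo zhojr
Hunk 5: at line 6 remove [abgj,xpi] add [llig] -> 12 lines: bdr bkz iijqv wjnfq vpaq hhp bjlus llig dna xfngl dyo zhojr
Hunk 6: at line 1 remove [bkz,iijqv,wjnfq] add [enb] -> 10 lines: bdr enb vpaq hhp bjlus llig dna xfngl dyo zhojr
Hunk 7: at line 1 remove [vpaq] add [jhajt,utkm] -> 11 lines: bdr enb jhajt utkm hhp bjlus llig dna xfngl dyo zhojr

Answer: bdr
enb
jhajt
utkm
hhp
bjlus
llig
dna
xfngl
dyo
zhojr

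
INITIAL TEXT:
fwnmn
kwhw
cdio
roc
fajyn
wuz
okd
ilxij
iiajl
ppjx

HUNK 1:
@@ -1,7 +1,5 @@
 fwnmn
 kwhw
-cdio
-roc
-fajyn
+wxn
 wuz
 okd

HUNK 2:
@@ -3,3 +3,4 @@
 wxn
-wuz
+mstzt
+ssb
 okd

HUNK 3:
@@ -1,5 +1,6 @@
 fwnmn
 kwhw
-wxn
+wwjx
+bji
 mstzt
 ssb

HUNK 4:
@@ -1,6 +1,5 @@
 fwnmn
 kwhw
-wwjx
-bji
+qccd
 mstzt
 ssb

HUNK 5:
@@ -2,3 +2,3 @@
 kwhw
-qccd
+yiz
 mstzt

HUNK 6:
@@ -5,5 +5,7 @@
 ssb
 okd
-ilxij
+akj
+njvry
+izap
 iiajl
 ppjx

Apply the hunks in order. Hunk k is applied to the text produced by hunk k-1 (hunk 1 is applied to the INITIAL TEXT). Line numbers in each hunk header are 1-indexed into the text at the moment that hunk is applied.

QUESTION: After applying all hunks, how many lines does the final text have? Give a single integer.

Answer: 11

Derivation:
Hunk 1: at line 1 remove [cdio,roc,fajyn] add [wxn] -> 8 lines: fwnmn kwhw wxn wuz okd ilxij iiajl ppjx
Hunk 2: at line 3 remove [wuz] add [mstzt,ssb] -> 9 lines: fwnmn kwhw wxn mstzt ssb okd ilxij iiajl ppjx
Hunk 3: at line 1 remove [wxn] add [wwjx,bji] -> 10 lines: fwnmn kwhw wwjx bji mstzt ssb okd ilxij iiajl ppjx
Hunk 4: at line 1 remove [wwjx,bji] add [qccd] -> 9 lines: fwnmn kwhw qccd mstzt ssb okd ilxij iiajl ppjx
Hunk 5: at line 2 remove [qccd] add [yiz] -> 9 lines: fwnmn kwhw yiz mstzt ssb okd ilxij iiajl ppjx
Hunk 6: at line 5 remove [ilxij] add [akj,njvry,izap] -> 11 lines: fwnmn kwhw yiz mstzt ssb okd akj njvry izap iiajl ppjx
Final line count: 11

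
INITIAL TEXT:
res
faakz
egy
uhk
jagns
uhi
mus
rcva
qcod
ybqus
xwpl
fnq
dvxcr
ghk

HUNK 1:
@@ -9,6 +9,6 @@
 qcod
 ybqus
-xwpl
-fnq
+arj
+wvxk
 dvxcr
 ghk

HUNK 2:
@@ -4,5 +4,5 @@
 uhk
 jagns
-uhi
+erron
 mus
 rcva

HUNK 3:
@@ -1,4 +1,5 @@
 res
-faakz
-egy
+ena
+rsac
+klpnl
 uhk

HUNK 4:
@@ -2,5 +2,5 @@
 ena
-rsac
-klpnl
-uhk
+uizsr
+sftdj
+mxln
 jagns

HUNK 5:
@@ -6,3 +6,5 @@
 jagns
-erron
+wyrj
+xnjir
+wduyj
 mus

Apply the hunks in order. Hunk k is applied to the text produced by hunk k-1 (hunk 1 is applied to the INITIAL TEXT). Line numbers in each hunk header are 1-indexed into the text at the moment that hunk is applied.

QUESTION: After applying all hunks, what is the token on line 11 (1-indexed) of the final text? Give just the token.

Hunk 1: at line 9 remove [xwpl,fnq] add [arj,wvxk] -> 14 lines: res faakz egy uhk jagns uhi mus rcva qcod ybqus arj wvxk dvxcr ghk
Hunk 2: at line 4 remove [uhi] add [erron] -> 14 lines: res faakz egy uhk jagns erron mus rcva qcod ybqus arj wvxk dvxcr ghk
Hunk 3: at line 1 remove [faakz,egy] add [ena,rsac,klpnl] -> 15 lines: res ena rsac klpnl uhk jagns erron mus rcva qcod ybqus arj wvxk dvxcr ghk
Hunk 4: at line 2 remove [rsac,klpnl,uhk] add [uizsr,sftdj,mxln] -> 15 lines: res ena uizsr sftdj mxln jagns erron mus rcva qcod ybqus arj wvxk dvxcr ghk
Hunk 5: at line 6 remove [erron] add [wyrj,xnjir,wduyj] -> 17 lines: res ena uizsr sftdj mxln jagns wyrj xnjir wduyj mus rcva qcod ybqus arj wvxk dvxcr ghk
Final line 11: rcva

Answer: rcva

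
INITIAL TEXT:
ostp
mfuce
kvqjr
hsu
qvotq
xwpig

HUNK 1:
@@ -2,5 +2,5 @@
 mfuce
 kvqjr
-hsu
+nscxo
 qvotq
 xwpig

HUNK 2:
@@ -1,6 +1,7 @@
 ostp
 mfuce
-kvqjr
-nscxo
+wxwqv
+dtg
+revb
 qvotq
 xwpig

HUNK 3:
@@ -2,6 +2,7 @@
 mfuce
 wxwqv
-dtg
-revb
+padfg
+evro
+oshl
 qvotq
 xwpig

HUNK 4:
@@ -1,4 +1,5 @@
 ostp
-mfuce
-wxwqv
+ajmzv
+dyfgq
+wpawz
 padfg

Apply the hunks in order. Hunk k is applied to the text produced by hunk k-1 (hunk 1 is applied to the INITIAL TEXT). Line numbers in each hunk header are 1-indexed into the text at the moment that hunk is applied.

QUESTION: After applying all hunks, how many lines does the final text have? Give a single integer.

Hunk 1: at line 2 remove [hsu] add [nscxo] -> 6 lines: ostp mfuce kvqjr nscxo qvotq xwpig
Hunk 2: at line 1 remove [kvqjr,nscxo] add [wxwqv,dtg,revb] -> 7 lines: ostp mfuce wxwqv dtg revb qvotq xwpig
Hunk 3: at line 2 remove [dtg,revb] add [padfg,evro,oshl] -> 8 lines: ostp mfuce wxwqv padfg evro oshl qvotq xwpig
Hunk 4: at line 1 remove [mfuce,wxwqv] add [ajmzv,dyfgq,wpawz] -> 9 lines: ostp ajmzv dyfgq wpawz padfg evro oshl qvotq xwpig
Final line count: 9

Answer: 9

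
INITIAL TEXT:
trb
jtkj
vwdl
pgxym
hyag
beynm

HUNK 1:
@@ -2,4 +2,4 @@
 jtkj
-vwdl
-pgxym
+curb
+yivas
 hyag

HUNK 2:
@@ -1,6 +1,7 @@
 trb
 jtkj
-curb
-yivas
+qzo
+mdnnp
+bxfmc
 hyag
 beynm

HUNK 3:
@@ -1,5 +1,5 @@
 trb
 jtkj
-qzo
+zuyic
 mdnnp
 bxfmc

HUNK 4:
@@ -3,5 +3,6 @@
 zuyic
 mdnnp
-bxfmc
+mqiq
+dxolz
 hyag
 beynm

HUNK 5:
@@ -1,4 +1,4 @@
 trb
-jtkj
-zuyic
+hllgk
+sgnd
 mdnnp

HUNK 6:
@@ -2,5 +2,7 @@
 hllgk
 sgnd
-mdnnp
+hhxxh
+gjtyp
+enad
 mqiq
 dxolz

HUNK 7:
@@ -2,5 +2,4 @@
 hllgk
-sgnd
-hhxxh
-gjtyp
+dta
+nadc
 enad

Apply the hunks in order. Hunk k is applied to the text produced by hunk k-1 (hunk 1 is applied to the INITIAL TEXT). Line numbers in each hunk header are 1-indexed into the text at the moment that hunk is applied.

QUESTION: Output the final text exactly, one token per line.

Hunk 1: at line 2 remove [vwdl,pgxym] add [curb,yivas] -> 6 lines: trb jtkj curb yivas hyag beynm
Hunk 2: at line 1 remove [curb,yivas] add [qzo,mdnnp,bxfmc] -> 7 lines: trb jtkj qzo mdnnp bxfmc hyag beynm
Hunk 3: at line 1 remove [qzo] add [zuyic] -> 7 lines: trb jtkj zuyic mdnnp bxfmc hyag beynm
Hunk 4: at line 3 remove [bxfmc] add [mqiq,dxolz] -> 8 lines: trb jtkj zuyic mdnnp mqiq dxolz hyag beynm
Hunk 5: at line 1 remove [jtkj,zuyic] add [hllgk,sgnd] -> 8 lines: trb hllgk sgnd mdnnp mqiq dxolz hyag beynm
Hunk 6: at line 2 remove [mdnnp] add [hhxxh,gjtyp,enad] -> 10 lines: trb hllgk sgnd hhxxh gjtyp enad mqiq dxolz hyag beynm
Hunk 7: at line 2 remove [sgnd,hhxxh,gjtyp] add [dta,nadc] -> 9 lines: trb hllgk dta nadc enad mqiq dxolz hyag beynm

Answer: trb
hllgk
dta
nadc
enad
mqiq
dxolz
hyag
beynm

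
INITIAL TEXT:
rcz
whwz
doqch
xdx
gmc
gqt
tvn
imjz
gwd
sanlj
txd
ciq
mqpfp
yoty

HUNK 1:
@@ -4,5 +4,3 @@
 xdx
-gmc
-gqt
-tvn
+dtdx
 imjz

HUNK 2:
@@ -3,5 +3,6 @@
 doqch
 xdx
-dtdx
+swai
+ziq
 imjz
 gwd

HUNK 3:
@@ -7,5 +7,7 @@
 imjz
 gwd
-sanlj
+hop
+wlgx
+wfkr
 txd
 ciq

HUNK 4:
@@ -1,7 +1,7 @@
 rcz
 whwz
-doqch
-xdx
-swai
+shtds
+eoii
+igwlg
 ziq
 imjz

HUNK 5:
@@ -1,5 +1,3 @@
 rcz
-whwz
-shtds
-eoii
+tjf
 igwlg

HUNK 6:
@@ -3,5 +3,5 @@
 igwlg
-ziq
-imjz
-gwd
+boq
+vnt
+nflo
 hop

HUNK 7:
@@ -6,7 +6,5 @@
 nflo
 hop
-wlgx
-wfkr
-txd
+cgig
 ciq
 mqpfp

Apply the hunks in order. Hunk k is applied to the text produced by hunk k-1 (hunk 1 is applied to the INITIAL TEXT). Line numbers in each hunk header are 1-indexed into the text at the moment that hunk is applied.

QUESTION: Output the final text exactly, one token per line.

Answer: rcz
tjf
igwlg
boq
vnt
nflo
hop
cgig
ciq
mqpfp
yoty

Derivation:
Hunk 1: at line 4 remove [gmc,gqt,tvn] add [dtdx] -> 12 lines: rcz whwz doqch xdx dtdx imjz gwd sanlj txd ciq mqpfp yoty
Hunk 2: at line 3 remove [dtdx] add [swai,ziq] -> 13 lines: rcz whwz doqch xdx swai ziq imjz gwd sanlj txd ciq mqpfp yoty
Hunk 3: at line 7 remove [sanlj] add [hop,wlgx,wfkr] -> 15 lines: rcz whwz doqch xdx swai ziq imjz gwd hop wlgx wfkr txd ciq mqpfp yoty
Hunk 4: at line 1 remove [doqch,xdx,swai] add [shtds,eoii,igwlg] -> 15 lines: rcz whwz shtds eoii igwlg ziq imjz gwd hop wlgx wfkr txd ciq mqpfp yoty
Hunk 5: at line 1 remove [whwz,shtds,eoii] add [tjf] -> 13 lines: rcz tjf igwlg ziq imjz gwd hop wlgx wfkr txd ciq mqpfp yoty
Hunk 6: at line 3 remove [ziq,imjz,gwd] add [boq,vnt,nflo] -> 13 lines: rcz tjf igwlg boq vnt nflo hop wlgx wfkr txd ciq mqpfp yoty
Hunk 7: at line 6 remove [wlgx,wfkr,txd] add [cgig] -> 11 lines: rcz tjf igwlg boq vnt nflo hop cgig ciq mqpfp yoty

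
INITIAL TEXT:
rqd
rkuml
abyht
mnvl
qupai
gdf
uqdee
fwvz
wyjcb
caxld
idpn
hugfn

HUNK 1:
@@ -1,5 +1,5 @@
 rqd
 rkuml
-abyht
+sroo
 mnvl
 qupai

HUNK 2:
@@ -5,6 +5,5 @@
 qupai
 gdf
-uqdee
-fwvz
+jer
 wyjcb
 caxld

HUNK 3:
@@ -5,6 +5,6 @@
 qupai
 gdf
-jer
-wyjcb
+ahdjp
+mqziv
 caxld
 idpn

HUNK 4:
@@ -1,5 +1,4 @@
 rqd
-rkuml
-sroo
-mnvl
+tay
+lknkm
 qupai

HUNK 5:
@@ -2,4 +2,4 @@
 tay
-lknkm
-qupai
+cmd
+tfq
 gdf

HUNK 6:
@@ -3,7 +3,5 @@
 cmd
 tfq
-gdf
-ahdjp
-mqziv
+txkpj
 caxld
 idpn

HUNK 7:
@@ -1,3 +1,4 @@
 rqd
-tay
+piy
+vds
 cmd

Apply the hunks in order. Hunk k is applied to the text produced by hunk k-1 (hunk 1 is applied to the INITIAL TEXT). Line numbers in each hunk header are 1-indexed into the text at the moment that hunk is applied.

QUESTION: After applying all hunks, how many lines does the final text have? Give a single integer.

Answer: 9

Derivation:
Hunk 1: at line 1 remove [abyht] add [sroo] -> 12 lines: rqd rkuml sroo mnvl qupai gdf uqdee fwvz wyjcb caxld idpn hugfn
Hunk 2: at line 5 remove [uqdee,fwvz] add [jer] -> 11 lines: rqd rkuml sroo mnvl qupai gdf jer wyjcb caxld idpn hugfn
Hunk 3: at line 5 remove [jer,wyjcb] add [ahdjp,mqziv] -> 11 lines: rqd rkuml sroo mnvl qupai gdf ahdjp mqziv caxld idpn hugfn
Hunk 4: at line 1 remove [rkuml,sroo,mnvl] add [tay,lknkm] -> 10 lines: rqd tay lknkm qupai gdf ahdjp mqziv caxld idpn hugfn
Hunk 5: at line 2 remove [lknkm,qupai] add [cmd,tfq] -> 10 lines: rqd tay cmd tfq gdf ahdjp mqziv caxld idpn hugfn
Hunk 6: at line 3 remove [gdf,ahdjp,mqziv] add [txkpj] -> 8 lines: rqd tay cmd tfq txkpj caxld idpn hugfn
Hunk 7: at line 1 remove [tay] add [piy,vds] -> 9 lines: rqd piy vds cmd tfq txkpj caxld idpn hugfn
Final line count: 9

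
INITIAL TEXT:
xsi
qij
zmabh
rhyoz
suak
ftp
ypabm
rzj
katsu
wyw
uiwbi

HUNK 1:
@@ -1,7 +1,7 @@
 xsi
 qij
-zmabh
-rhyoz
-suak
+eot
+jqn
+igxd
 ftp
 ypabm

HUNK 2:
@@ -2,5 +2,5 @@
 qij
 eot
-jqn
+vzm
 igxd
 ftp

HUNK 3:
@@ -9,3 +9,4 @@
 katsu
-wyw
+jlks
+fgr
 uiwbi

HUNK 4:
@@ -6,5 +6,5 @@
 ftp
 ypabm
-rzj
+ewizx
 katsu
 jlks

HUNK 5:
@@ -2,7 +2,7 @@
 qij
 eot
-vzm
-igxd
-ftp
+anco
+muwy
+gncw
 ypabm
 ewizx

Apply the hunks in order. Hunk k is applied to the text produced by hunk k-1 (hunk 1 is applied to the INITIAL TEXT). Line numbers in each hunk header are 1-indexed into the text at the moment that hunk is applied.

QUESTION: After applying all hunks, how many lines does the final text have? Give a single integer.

Hunk 1: at line 1 remove [zmabh,rhyoz,suak] add [eot,jqn,igxd] -> 11 lines: xsi qij eot jqn igxd ftp ypabm rzj katsu wyw uiwbi
Hunk 2: at line 2 remove [jqn] add [vzm] -> 11 lines: xsi qij eot vzm igxd ftp ypabm rzj katsu wyw uiwbi
Hunk 3: at line 9 remove [wyw] add [jlks,fgr] -> 12 lines: xsi qij eot vzm igxd ftp ypabm rzj katsu jlks fgr uiwbi
Hunk 4: at line 6 remove [rzj] add [ewizx] -> 12 lines: xsi qij eot vzm igxd ftp ypabm ewizx katsu jlks fgr uiwbi
Hunk 5: at line 2 remove [vzm,igxd,ftp] add [anco,muwy,gncw] -> 12 lines: xsi qij eot anco muwy gncw ypabm ewizx katsu jlks fgr uiwbi
Final line count: 12

Answer: 12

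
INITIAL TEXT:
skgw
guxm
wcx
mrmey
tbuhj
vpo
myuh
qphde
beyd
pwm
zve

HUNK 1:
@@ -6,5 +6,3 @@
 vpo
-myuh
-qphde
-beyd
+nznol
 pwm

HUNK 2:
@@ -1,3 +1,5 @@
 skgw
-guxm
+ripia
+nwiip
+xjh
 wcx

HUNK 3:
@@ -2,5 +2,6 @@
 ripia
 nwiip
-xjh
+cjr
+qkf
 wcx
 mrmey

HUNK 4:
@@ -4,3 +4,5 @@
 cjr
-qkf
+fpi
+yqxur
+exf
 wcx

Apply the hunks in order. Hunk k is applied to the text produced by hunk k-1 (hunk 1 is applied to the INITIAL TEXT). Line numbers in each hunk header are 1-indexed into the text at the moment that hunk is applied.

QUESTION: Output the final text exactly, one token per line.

Hunk 1: at line 6 remove [myuh,qphde,beyd] add [nznol] -> 9 lines: skgw guxm wcx mrmey tbuhj vpo nznol pwm zve
Hunk 2: at line 1 remove [guxm] add [ripia,nwiip,xjh] -> 11 lines: skgw ripia nwiip xjh wcx mrmey tbuhj vpo nznol pwm zve
Hunk 3: at line 2 remove [xjh] add [cjr,qkf] -> 12 lines: skgw ripia nwiip cjr qkf wcx mrmey tbuhj vpo nznol pwm zve
Hunk 4: at line 4 remove [qkf] add [fpi,yqxur,exf] -> 14 lines: skgw ripia nwiip cjr fpi yqxur exf wcx mrmey tbuhj vpo nznol pwm zve

Answer: skgw
ripia
nwiip
cjr
fpi
yqxur
exf
wcx
mrmey
tbuhj
vpo
nznol
pwm
zve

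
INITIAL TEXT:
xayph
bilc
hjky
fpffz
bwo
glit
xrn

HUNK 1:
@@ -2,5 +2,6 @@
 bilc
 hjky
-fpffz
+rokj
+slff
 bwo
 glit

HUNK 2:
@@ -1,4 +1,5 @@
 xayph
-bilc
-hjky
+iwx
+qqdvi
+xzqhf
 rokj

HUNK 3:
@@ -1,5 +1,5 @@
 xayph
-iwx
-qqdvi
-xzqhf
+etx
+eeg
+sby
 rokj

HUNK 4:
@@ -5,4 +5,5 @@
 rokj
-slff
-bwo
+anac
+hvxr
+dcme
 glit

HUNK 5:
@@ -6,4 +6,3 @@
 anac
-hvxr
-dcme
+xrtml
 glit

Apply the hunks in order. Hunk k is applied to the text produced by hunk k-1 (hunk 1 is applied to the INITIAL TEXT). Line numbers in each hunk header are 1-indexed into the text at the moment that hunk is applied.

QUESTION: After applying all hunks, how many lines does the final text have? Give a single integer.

Answer: 9

Derivation:
Hunk 1: at line 2 remove [fpffz] add [rokj,slff] -> 8 lines: xayph bilc hjky rokj slff bwo glit xrn
Hunk 2: at line 1 remove [bilc,hjky] add [iwx,qqdvi,xzqhf] -> 9 lines: xayph iwx qqdvi xzqhf rokj slff bwo glit xrn
Hunk 3: at line 1 remove [iwx,qqdvi,xzqhf] add [etx,eeg,sby] -> 9 lines: xayph etx eeg sby rokj slff bwo glit xrn
Hunk 4: at line 5 remove [slff,bwo] add [anac,hvxr,dcme] -> 10 lines: xayph etx eeg sby rokj anac hvxr dcme glit xrn
Hunk 5: at line 6 remove [hvxr,dcme] add [xrtml] -> 9 lines: xayph etx eeg sby rokj anac xrtml glit xrn
Final line count: 9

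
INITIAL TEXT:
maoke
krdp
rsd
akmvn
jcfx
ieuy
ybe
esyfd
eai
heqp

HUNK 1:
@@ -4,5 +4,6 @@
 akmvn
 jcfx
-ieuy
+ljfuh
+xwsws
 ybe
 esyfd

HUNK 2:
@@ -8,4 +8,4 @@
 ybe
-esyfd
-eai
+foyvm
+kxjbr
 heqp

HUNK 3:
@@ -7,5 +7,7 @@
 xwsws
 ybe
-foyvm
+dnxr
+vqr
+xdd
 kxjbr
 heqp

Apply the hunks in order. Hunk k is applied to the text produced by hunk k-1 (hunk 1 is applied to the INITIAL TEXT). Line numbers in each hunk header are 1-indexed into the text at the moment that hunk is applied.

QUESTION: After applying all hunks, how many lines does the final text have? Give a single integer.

Answer: 13

Derivation:
Hunk 1: at line 4 remove [ieuy] add [ljfuh,xwsws] -> 11 lines: maoke krdp rsd akmvn jcfx ljfuh xwsws ybe esyfd eai heqp
Hunk 2: at line 8 remove [esyfd,eai] add [foyvm,kxjbr] -> 11 lines: maoke krdp rsd akmvn jcfx ljfuh xwsws ybe foyvm kxjbr heqp
Hunk 3: at line 7 remove [foyvm] add [dnxr,vqr,xdd] -> 13 lines: maoke krdp rsd akmvn jcfx ljfuh xwsws ybe dnxr vqr xdd kxjbr heqp
Final line count: 13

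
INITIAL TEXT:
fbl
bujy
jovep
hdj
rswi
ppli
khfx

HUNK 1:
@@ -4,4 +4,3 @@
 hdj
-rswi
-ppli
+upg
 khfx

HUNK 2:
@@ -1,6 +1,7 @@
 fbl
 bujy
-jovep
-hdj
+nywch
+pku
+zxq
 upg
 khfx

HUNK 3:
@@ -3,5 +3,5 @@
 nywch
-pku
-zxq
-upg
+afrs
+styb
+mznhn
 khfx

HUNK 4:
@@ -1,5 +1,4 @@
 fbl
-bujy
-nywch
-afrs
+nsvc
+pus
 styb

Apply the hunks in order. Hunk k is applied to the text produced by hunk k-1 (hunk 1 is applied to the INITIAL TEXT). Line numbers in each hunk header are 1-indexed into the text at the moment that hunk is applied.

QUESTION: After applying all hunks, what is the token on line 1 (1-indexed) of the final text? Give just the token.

Hunk 1: at line 4 remove [rswi,ppli] add [upg] -> 6 lines: fbl bujy jovep hdj upg khfx
Hunk 2: at line 1 remove [jovep,hdj] add [nywch,pku,zxq] -> 7 lines: fbl bujy nywch pku zxq upg khfx
Hunk 3: at line 3 remove [pku,zxq,upg] add [afrs,styb,mznhn] -> 7 lines: fbl bujy nywch afrs styb mznhn khfx
Hunk 4: at line 1 remove [bujy,nywch,afrs] add [nsvc,pus] -> 6 lines: fbl nsvc pus styb mznhn khfx
Final line 1: fbl

Answer: fbl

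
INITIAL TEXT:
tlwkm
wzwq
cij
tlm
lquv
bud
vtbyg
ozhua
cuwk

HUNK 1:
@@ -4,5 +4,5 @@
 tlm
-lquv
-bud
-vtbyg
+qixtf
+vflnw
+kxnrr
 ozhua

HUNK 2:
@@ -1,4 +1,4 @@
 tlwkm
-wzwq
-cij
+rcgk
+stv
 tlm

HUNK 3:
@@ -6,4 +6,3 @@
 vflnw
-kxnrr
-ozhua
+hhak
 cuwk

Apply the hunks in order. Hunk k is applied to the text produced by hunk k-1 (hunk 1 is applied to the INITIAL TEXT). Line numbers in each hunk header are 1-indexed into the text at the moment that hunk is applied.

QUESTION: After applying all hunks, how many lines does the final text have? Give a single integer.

Answer: 8

Derivation:
Hunk 1: at line 4 remove [lquv,bud,vtbyg] add [qixtf,vflnw,kxnrr] -> 9 lines: tlwkm wzwq cij tlm qixtf vflnw kxnrr ozhua cuwk
Hunk 2: at line 1 remove [wzwq,cij] add [rcgk,stv] -> 9 lines: tlwkm rcgk stv tlm qixtf vflnw kxnrr ozhua cuwk
Hunk 3: at line 6 remove [kxnrr,ozhua] add [hhak] -> 8 lines: tlwkm rcgk stv tlm qixtf vflnw hhak cuwk
Final line count: 8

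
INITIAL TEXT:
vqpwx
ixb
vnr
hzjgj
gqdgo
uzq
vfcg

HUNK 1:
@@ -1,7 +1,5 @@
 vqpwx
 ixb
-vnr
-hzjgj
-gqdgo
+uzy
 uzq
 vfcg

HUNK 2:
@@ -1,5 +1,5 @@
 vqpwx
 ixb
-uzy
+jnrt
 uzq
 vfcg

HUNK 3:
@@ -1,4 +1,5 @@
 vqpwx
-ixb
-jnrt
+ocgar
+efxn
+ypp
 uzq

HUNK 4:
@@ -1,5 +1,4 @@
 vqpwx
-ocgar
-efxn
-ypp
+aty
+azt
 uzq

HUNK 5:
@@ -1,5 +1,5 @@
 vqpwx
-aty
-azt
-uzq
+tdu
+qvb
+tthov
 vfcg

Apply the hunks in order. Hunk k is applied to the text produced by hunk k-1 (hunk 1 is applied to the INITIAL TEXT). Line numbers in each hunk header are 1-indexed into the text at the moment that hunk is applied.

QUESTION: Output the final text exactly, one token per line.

Hunk 1: at line 1 remove [vnr,hzjgj,gqdgo] add [uzy] -> 5 lines: vqpwx ixb uzy uzq vfcg
Hunk 2: at line 1 remove [uzy] add [jnrt] -> 5 lines: vqpwx ixb jnrt uzq vfcg
Hunk 3: at line 1 remove [ixb,jnrt] add [ocgar,efxn,ypp] -> 6 lines: vqpwx ocgar efxn ypp uzq vfcg
Hunk 4: at line 1 remove [ocgar,efxn,ypp] add [aty,azt] -> 5 lines: vqpwx aty azt uzq vfcg
Hunk 5: at line 1 remove [aty,azt,uzq] add [tdu,qvb,tthov] -> 5 lines: vqpwx tdu qvb tthov vfcg

Answer: vqpwx
tdu
qvb
tthov
vfcg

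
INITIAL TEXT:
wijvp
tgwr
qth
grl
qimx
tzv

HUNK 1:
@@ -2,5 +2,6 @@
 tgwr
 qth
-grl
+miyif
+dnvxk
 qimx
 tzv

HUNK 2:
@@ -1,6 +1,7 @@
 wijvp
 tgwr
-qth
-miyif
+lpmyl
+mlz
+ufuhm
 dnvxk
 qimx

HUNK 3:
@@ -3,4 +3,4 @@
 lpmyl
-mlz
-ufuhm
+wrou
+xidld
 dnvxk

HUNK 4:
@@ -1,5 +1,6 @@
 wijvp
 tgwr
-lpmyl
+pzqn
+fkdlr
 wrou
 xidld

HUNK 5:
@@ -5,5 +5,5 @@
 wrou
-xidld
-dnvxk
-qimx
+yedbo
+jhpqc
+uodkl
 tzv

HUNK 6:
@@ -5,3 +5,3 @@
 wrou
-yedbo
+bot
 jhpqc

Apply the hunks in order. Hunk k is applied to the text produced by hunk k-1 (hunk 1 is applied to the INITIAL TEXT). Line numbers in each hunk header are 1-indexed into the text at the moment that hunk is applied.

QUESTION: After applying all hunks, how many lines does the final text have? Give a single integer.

Hunk 1: at line 2 remove [grl] add [miyif,dnvxk] -> 7 lines: wijvp tgwr qth miyif dnvxk qimx tzv
Hunk 2: at line 1 remove [qth,miyif] add [lpmyl,mlz,ufuhm] -> 8 lines: wijvp tgwr lpmyl mlz ufuhm dnvxk qimx tzv
Hunk 3: at line 3 remove [mlz,ufuhm] add [wrou,xidld] -> 8 lines: wijvp tgwr lpmyl wrou xidld dnvxk qimx tzv
Hunk 4: at line 1 remove [lpmyl] add [pzqn,fkdlr] -> 9 lines: wijvp tgwr pzqn fkdlr wrou xidld dnvxk qimx tzv
Hunk 5: at line 5 remove [xidld,dnvxk,qimx] add [yedbo,jhpqc,uodkl] -> 9 lines: wijvp tgwr pzqn fkdlr wrou yedbo jhpqc uodkl tzv
Hunk 6: at line 5 remove [yedbo] add [bot] -> 9 lines: wijvp tgwr pzqn fkdlr wrou bot jhpqc uodkl tzv
Final line count: 9

Answer: 9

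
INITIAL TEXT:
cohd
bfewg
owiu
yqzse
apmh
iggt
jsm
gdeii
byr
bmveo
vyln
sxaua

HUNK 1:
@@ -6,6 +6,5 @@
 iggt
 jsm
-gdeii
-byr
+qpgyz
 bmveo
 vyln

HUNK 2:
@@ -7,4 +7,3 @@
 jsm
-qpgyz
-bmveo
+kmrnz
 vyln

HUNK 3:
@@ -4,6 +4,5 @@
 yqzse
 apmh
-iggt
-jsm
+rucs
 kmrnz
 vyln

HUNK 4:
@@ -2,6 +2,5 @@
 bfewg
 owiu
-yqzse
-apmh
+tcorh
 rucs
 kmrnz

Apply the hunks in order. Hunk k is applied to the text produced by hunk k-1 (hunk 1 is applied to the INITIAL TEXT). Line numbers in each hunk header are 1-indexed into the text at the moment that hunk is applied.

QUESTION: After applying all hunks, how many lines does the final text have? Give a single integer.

Answer: 8

Derivation:
Hunk 1: at line 6 remove [gdeii,byr] add [qpgyz] -> 11 lines: cohd bfewg owiu yqzse apmh iggt jsm qpgyz bmveo vyln sxaua
Hunk 2: at line 7 remove [qpgyz,bmveo] add [kmrnz] -> 10 lines: cohd bfewg owiu yqzse apmh iggt jsm kmrnz vyln sxaua
Hunk 3: at line 4 remove [iggt,jsm] add [rucs] -> 9 lines: cohd bfewg owiu yqzse apmh rucs kmrnz vyln sxaua
Hunk 4: at line 2 remove [yqzse,apmh] add [tcorh] -> 8 lines: cohd bfewg owiu tcorh rucs kmrnz vyln sxaua
Final line count: 8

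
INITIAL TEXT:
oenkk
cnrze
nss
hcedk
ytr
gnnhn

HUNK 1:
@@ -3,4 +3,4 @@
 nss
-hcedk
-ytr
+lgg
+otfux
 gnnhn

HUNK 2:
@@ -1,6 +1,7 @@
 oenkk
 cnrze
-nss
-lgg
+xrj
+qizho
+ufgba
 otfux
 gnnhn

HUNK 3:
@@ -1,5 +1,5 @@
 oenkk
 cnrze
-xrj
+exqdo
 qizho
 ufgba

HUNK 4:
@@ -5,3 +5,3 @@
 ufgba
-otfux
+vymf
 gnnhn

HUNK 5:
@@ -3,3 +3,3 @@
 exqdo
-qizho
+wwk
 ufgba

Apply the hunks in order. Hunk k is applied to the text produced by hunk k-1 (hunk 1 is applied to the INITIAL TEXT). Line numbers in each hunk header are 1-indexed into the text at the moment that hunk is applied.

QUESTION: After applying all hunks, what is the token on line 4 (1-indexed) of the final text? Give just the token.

Answer: wwk

Derivation:
Hunk 1: at line 3 remove [hcedk,ytr] add [lgg,otfux] -> 6 lines: oenkk cnrze nss lgg otfux gnnhn
Hunk 2: at line 1 remove [nss,lgg] add [xrj,qizho,ufgba] -> 7 lines: oenkk cnrze xrj qizho ufgba otfux gnnhn
Hunk 3: at line 1 remove [xrj] add [exqdo] -> 7 lines: oenkk cnrze exqdo qizho ufgba otfux gnnhn
Hunk 4: at line 5 remove [otfux] add [vymf] -> 7 lines: oenkk cnrze exqdo qizho ufgba vymf gnnhn
Hunk 5: at line 3 remove [qizho] add [wwk] -> 7 lines: oenkk cnrze exqdo wwk ufgba vymf gnnhn
Final line 4: wwk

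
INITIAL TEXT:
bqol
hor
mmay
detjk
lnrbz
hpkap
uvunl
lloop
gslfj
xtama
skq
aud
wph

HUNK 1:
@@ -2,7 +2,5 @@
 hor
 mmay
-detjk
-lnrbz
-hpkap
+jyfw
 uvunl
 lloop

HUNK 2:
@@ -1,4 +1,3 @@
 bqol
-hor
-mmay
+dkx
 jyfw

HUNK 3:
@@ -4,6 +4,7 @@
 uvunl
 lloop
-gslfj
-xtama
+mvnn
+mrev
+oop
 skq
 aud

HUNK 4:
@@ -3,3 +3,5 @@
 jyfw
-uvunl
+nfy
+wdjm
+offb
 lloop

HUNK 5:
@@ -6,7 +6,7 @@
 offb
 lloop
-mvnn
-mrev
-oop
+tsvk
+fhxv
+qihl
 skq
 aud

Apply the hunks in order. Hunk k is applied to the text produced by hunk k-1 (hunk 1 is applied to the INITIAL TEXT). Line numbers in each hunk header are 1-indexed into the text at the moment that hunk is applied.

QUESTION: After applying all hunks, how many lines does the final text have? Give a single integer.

Hunk 1: at line 2 remove [detjk,lnrbz,hpkap] add [jyfw] -> 11 lines: bqol hor mmay jyfw uvunl lloop gslfj xtama skq aud wph
Hunk 2: at line 1 remove [hor,mmay] add [dkx] -> 10 lines: bqol dkx jyfw uvunl lloop gslfj xtama skq aud wph
Hunk 3: at line 4 remove [gslfj,xtama] add [mvnn,mrev,oop] -> 11 lines: bqol dkx jyfw uvunl lloop mvnn mrev oop skq aud wph
Hunk 4: at line 3 remove [uvunl] add [nfy,wdjm,offb] -> 13 lines: bqol dkx jyfw nfy wdjm offb lloop mvnn mrev oop skq aud wph
Hunk 5: at line 6 remove [mvnn,mrev,oop] add [tsvk,fhxv,qihl] -> 13 lines: bqol dkx jyfw nfy wdjm offb lloop tsvk fhxv qihl skq aud wph
Final line count: 13

Answer: 13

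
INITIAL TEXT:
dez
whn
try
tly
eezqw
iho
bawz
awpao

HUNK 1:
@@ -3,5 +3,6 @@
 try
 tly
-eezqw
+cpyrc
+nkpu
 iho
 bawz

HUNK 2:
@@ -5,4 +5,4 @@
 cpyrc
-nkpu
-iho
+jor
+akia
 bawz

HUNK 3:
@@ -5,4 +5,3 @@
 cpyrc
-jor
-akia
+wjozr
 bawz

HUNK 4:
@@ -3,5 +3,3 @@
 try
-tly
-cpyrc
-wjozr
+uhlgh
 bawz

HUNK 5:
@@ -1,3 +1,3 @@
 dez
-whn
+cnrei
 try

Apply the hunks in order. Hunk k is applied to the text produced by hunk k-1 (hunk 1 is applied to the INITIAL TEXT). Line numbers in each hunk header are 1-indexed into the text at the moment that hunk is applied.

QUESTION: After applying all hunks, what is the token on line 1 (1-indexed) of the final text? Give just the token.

Hunk 1: at line 3 remove [eezqw] add [cpyrc,nkpu] -> 9 lines: dez whn try tly cpyrc nkpu iho bawz awpao
Hunk 2: at line 5 remove [nkpu,iho] add [jor,akia] -> 9 lines: dez whn try tly cpyrc jor akia bawz awpao
Hunk 3: at line 5 remove [jor,akia] add [wjozr] -> 8 lines: dez whn try tly cpyrc wjozr bawz awpao
Hunk 4: at line 3 remove [tly,cpyrc,wjozr] add [uhlgh] -> 6 lines: dez whn try uhlgh bawz awpao
Hunk 5: at line 1 remove [whn] add [cnrei] -> 6 lines: dez cnrei try uhlgh bawz awpao
Final line 1: dez

Answer: dez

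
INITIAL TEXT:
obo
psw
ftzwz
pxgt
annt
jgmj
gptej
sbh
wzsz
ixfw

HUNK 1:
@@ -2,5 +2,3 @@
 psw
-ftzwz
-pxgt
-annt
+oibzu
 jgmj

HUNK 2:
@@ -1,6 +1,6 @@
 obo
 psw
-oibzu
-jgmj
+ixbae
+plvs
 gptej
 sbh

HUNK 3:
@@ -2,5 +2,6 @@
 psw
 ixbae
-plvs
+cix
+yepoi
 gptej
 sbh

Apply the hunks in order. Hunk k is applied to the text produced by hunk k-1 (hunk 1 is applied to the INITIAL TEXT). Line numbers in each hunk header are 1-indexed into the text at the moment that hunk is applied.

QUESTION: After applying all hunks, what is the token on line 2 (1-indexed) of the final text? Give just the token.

Hunk 1: at line 2 remove [ftzwz,pxgt,annt] add [oibzu] -> 8 lines: obo psw oibzu jgmj gptej sbh wzsz ixfw
Hunk 2: at line 1 remove [oibzu,jgmj] add [ixbae,plvs] -> 8 lines: obo psw ixbae plvs gptej sbh wzsz ixfw
Hunk 3: at line 2 remove [plvs] add [cix,yepoi] -> 9 lines: obo psw ixbae cix yepoi gptej sbh wzsz ixfw
Final line 2: psw

Answer: psw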